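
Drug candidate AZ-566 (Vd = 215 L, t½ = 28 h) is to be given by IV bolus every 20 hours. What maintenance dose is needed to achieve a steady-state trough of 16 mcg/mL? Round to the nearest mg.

2204 mg

τ/t½ = 20/28 ≈ 0.71429, so f = (1/2)^(20/28) ≈ 0.609507.
Cmin,ss = (D/Vd)·f/(1−f), so D = Cmin,ss·Vd·(1−f)/f.
D = 16 × 215 × (1−f)/f ≈ 16 × 215 × 0.64067 ≈ 2203.90 mg.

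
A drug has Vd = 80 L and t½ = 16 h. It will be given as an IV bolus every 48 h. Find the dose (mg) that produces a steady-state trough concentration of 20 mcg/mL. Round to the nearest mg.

11200 mg

τ/t½ = 48/16 ≈ 3, so f = (1/2)^(48/16) ≈ 0.125000.
Cmin,ss = (D/Vd)·f/(1−f), so D = Cmin,ss·Vd·(1−f)/f.
D = 20 × 80 × (1−f)/f ≈ 20 × 80 × 7.00000 ≈ 11200.00 mg.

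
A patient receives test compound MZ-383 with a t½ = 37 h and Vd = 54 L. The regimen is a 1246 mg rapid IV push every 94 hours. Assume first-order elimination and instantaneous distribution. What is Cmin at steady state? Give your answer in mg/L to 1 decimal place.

Over one 94-h interval, 94/37 ≈ 2.5405 half-lives elapse, leaving f ≈ 0.1719 of each dose.
At steady state, accumulation factor R = 1/(1 − e^(−kτ)) ≈ 1.2076.
Each bolus raises the concentration by D/Vd = 1246/54 ≈ 23.074 mg/L.
Cmax,ss = C₀/(1 − f) ≈ 23.074/0.8281 ≈ 27.864 mg/L.
One interval later, Cmin,ss = Cmax,ss·e^(−kτ) ≈ 27.864 × 0.1719 ≈ 4.790 mg/L.

4.8 mg/L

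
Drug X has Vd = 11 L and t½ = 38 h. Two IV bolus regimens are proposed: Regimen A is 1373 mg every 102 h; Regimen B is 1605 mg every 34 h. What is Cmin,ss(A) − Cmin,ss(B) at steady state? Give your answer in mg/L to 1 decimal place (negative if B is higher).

-146.8 mg/L

Regimen A: f = (1/2)^(102/38) ≈ 0.1556; Cmin,ss = (1373/11)·f/(1−f) ≈ 23.001 mg/L.
Regimen B: f = (1/2)^(34/38) ≈ 0.5378; Cmin,ss = (1605/11)·f/(1−f) ≈ 169.775 mg/L.
Difference ≈ 23.001 − 169.775 ≈ -146.774 mg/L.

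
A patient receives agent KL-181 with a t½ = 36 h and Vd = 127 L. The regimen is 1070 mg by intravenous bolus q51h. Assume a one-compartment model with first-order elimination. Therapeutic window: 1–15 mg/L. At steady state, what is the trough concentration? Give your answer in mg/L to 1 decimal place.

5.0 mg/L

Over one 51-h interval, 51/36 ≈ 1.4167 half-lives elapse, leaving f ≈ 0.3746 of each dose.
Accumulation ratio R = 1/(1 − f) ≈ 1/0.6254 ≈ 1.5990.
Each bolus raises the concentration by D/Vd = 1070/127 ≈ 8.425 mg/L.
Cmax,ss = C₀/(1 − f) ≈ 8.425/0.6254 ≈ 13.471 mg/L.
Steady-state trough Cmin,ss = Cmax,ss·f ≈ 13.471 × 0.3746 ≈ 5.046 mg/L.
Trough 5.0 mg/L vs MEC 1 mg/L: adequate.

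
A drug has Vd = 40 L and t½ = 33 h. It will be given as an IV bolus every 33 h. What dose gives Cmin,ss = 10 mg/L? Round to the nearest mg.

400 mg

τ/t½ = 33/33 ≈ 1, so f = (1/2)^(33/33) ≈ 0.500000.
Cmin,ss = (D/Vd)·f/(1−f), so D = Cmin,ss·Vd·(1−f)/f.
D = 10 × 40 × (1−f)/f ≈ 10 × 40 × 1.00000 ≈ 400.00 mg.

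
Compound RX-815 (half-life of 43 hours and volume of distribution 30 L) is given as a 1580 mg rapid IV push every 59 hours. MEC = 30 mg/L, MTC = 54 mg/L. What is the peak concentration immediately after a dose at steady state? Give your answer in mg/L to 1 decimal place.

85.8 mg/L

τ/t½ = 59/43 ≈ 1.3721, so fraction remaining f = (1/2)^(59/43) ≈ 0.3863.
Accumulation ratio R = 1/(1 − f) ≈ 1/0.6137 ≈ 1.6295.
Each bolus raises the concentration by D/Vd = 1580/30 ≈ 52.667 mg/L.
Cmax,ss = C₀/(1 − f) ≈ 52.667/0.6137 ≈ 85.819 mg/L.
Peak 85.8 mg/L vs MTC 54 mg/L: exceeds toxic threshold.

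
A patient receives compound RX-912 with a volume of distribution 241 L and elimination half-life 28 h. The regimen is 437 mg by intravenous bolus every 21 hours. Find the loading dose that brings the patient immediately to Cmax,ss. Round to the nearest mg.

f = (1/2)^(21/28) ≈ 0.594604; accumulation ratio R = 1/(1−f) ≈ 2.46672.
Loading dose to hit Cmax,ss on first dose: D_load = D_maint·R ≈ 437 × 2.46672 ≈ 1077.96 mg.

1078 mg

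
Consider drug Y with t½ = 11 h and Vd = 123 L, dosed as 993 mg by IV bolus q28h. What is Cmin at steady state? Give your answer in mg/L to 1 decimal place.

1.7 mg/L

τ/t½ = 28/11 ≈ 2.5455, so fraction remaining f = (1/2)^(28/11) ≈ 0.1713.
At steady state, accumulation factor R = 1/(1 − e^(−kτ)) ≈ 1.2067.
Single-dose peak C₀ = D/Vd = 993/123 ≈ 8.073 mg/L.
Cmax,ss = C₀/(1 − f) ≈ 8.073/0.8287 ≈ 9.742 mg/L.
Steady-state trough Cmin,ss = Cmax,ss·f ≈ 9.742 × 0.1713 ≈ 1.669 mg/L.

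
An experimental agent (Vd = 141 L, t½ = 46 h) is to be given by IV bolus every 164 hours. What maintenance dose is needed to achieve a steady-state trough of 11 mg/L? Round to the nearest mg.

τ/t½ = 164/46 ≈ 3.5652, so f = (1/2)^(164/46) ≈ 0.084482.
Cmin,ss = (D/Vd)·f/(1−f), so D = Cmin,ss·Vd·(1−f)/f.
D = 11 × 141 × (1−f)/f ≈ 11 × 141 × 10.83684 ≈ 16807.94 mg.

16808 mg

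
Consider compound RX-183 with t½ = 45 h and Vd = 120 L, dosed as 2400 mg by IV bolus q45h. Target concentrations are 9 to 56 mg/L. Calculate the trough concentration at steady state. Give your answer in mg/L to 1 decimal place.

20.0 mg/L

τ = 45 h = 1 half-life, so f = (1/2)^1 = 0.5.
At steady state, R = 1/(1 − 0.5) = 2/1.
Single-dose peak C₀ = D/Vd = 2400/120 = 20 mg/L.
Steady-state peak Cmax,ss = C₀·R = 20 × 2/1 ≈ 40.000 mg/L.
Steady-state trough Cmin,ss = Cmax,ss·f ≈ 40.000 × 0.5 ≈ 20.000 mg/L.
Trough 20.0 mg/L vs MEC 9 mg/L: adequate.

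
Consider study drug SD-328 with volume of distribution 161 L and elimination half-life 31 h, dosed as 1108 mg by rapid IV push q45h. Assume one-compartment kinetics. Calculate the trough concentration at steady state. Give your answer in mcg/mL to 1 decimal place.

4.0 mcg/mL

k = ln2/t½ = ln2/31 ≈ 0.022360 h⁻¹; fraction remaining f = e^(−kτ) = e^(−0.022360×45) ≈ 0.3656.
At steady state, accumulation factor R = 1/(1 − e^(−kτ)) ≈ 1.5763.
Each bolus raises the concentration by D/Vd = 1108/161 ≈ 6.882 mcg/mL.
Steady-state peak Cmax,ss = C₀·R ≈ 6.882 × 1.5763 ≈ 10.848 mcg/mL.
One interval later, Cmin,ss = Cmax,ss·e^(−kτ) ≈ 10.848 × 0.3656 ≈ 3.966 mcg/mL.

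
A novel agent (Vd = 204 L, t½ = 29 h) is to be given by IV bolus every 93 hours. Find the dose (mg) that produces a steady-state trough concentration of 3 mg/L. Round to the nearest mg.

τ/t½ = 93/29 ≈ 3.2069, so f = (1/2)^(93/29) ≈ 0.108300.
Cmin,ss = (D/Vd)·f/(1−f), so D = Cmin,ss·Vd·(1−f)/f.
D = 3 × 204 × (1−f)/f ≈ 3 × 204 × 8.23361 ≈ 5038.97 mg.

5039 mg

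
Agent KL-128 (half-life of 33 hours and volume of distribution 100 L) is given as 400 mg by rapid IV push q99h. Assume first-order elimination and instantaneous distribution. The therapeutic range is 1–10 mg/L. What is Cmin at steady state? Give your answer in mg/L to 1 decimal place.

τ = 99 h = 3 half-lives, so f = (1/2)^3 = 0.125.
Accumulation ratio R = 1/(1 − f) = 1/0.875 = 8/7.
Single-dose peak C₀ = D/Vd = 400/100 = 4 mg/L.
Steady-state peak Cmax,ss = C₀·R = 4 × 8/7 ≈ 4.571 mg/L.
Steady-state trough Cmin,ss = Cmax,ss·f ≈ 4.571 × 0.125 ≈ 0.571 mg/L.
Trough 0.6 mg/L vs MEC 1 mg/L: subtherapeutic.

0.6 mg/L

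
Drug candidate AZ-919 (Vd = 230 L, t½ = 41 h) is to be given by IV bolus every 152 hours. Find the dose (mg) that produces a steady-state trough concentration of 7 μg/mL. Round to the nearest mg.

19420 mg

τ/t½ = 152/41 ≈ 3.7073, so f = (1/2)^(152/41) ≈ 0.076557.
Cmin,ss = (D/Vd)·f/(1−f), so D = Cmin,ss·Vd·(1−f)/f.
D = 7 × 230 × (1−f)/f ≈ 7 × 230 × 12.06216 ≈ 19420.08 mg.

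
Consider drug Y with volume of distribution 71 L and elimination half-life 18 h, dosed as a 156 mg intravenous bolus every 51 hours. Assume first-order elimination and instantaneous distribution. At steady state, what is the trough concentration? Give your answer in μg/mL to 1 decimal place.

0.4 μg/mL

k = ln2/t½ = ln2/18 ≈ 0.038508 h⁻¹; fraction remaining f = e^(−kτ) = e^(−0.038508×51) ≈ 0.1403.
Accumulation ratio R = 1/(1 − f) ≈ 1/0.8597 ≈ 1.1632.
Each bolus raises the concentration by D/Vd = 156/71 ≈ 2.197 μg/mL.
Steady-state peak Cmax,ss = C₀·R ≈ 2.197 × 1.1632 ≈ 2.556 μg/mL.
Steady-state trough Cmin,ss = Cmax,ss·f ≈ 2.556 × 0.1403 ≈ 0.359 μg/mL.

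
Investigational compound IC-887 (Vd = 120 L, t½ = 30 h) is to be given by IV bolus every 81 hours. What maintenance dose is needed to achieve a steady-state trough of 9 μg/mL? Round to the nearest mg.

τ/t½ = 81/30 ≈ 2.7, so f = (1/2)^(81/30) ≈ 0.153893.
Cmin,ss = (D/Vd)·f/(1−f), so D = Cmin,ss·Vd·(1−f)/f.
D = 9 × 120 × (1−f)/f ≈ 9 × 120 × 5.49802 ≈ 5937.86 mg.

5938 mg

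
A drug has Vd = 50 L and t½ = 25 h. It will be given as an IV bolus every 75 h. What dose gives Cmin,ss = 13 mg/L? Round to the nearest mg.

4550 mg

τ/t½ = 75/25 ≈ 3, so f = (1/2)^(75/25) ≈ 0.125000.
Cmin,ss = (D/Vd)·f/(1−f), so D = Cmin,ss·Vd·(1−f)/f.
D = 13 × 50 × (1−f)/f ≈ 13 × 50 × 7.00000 ≈ 4550.00 mg.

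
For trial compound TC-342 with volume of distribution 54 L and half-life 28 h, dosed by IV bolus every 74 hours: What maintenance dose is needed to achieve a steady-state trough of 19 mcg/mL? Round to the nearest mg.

5382 mg

τ/t½ = 74/28 ≈ 2.6429, so f = (1/2)^(74/28) ≈ 0.160111.
Cmin,ss = (D/Vd)·f/(1−f), so D = Cmin,ss·Vd·(1−f)/f.
D = 19 × 54 × (1−f)/f ≈ 19 × 54 × 5.24567 ≈ 5382.06 mg.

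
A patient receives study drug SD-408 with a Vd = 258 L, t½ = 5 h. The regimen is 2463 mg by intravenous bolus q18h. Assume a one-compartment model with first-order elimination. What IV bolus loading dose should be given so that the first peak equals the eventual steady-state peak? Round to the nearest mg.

2684 mg

f = (1/2)^(18/5) ≈ 0.082469; accumulation ratio R = 1/(1−f) ≈ 1.08988.
Loading dose to hit Cmax,ss on first dose: D_load = D_maint·R ≈ 2463 × 1.08988 ≈ 2684.37 mg.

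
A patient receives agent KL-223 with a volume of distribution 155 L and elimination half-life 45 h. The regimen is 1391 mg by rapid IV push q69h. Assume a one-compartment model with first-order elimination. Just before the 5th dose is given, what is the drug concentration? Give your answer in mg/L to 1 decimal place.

f = (1/2)^(τ/t½) = (1/2)^(69/45) ≈ 0.3455.
C₀ = D/Vd = 1391/155 ≈ 8.974 mg/L.
Before the 5th dose, 4 doses have been given. Superposition: Cmin = C₀·(f + f² + … + f^4).
≈ 8.974 × (0.3455 + 0.1194 + 0.0412 + 0.0142) ≈ 8.974 × 0.5203 ≈ 4.669 mg/L.

4.7 mg/L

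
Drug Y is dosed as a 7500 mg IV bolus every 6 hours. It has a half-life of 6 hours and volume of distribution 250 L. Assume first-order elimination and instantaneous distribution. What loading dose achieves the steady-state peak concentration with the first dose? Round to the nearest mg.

f = (1/2)^(6/6) ≈ 0.500000; accumulation ratio R = 1/(1−f) ≈ 2.00000.
Loading dose to hit Cmax,ss on first dose: D_load = D_maint·R ≈ 7500 × 2.00000 ≈ 15000.00 mg.

15000 mg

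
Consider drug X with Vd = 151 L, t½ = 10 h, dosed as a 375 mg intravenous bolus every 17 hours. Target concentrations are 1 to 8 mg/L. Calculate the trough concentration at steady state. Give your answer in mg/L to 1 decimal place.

τ/t½ = 17/10 ≈ 1.7, so fraction remaining f = (1/2)^(17/10) ≈ 0.3078.
At steady state, accumulation factor R = 1/(1 − e^(−kτ)) ≈ 1.4447.
Single-dose peak C₀ = D/Vd = 375/151 ≈ 2.483 mg/L.
Steady-state peak Cmax,ss = C₀·R ≈ 2.483 × 1.4447 ≈ 3.587 mg/L.
One interval later, Cmin,ss = Cmax,ss·e^(−kτ) ≈ 3.587 × 0.3078 ≈ 1.104 mg/L.
Trough 1.1 mg/L vs MEC 1 mg/L: adequate.

1.1 mg/L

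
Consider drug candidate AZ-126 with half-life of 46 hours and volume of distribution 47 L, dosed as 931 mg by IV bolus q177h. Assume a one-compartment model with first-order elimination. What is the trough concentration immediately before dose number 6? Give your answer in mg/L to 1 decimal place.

1.5 mg/L

f = (1/2)^(τ/t½) = (1/2)^(177/46) ≈ 0.0695.
C₀ = D/Vd = 931/47 ≈ 19.809 mg/L.
Before the 6th dose, 5 doses have been given. Superposition: Cmin = C₀·(f + f² + … + f^5).
≈ 19.809 × (0.0695 + 0.0048 + 0.0003 + 0.0000 + 0.0000) ≈ 19.809 × 0.0746 ≈ 1.478 mg/L.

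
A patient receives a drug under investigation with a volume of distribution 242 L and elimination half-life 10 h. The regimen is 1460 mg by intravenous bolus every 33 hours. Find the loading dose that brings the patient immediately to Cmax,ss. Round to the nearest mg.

1625 mg

f = (1/2)^(33/10) ≈ 0.101532; accumulation ratio R = 1/(1−f) ≈ 1.11301.
Loading dose to hit Cmax,ss on first dose: D_load = D_maint·R ≈ 1460 × 1.11301 ≈ 1624.99 mg.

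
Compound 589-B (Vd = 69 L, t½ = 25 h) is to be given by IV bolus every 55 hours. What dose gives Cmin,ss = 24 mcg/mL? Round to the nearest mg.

5953 mg

τ/t½ = 55/25 ≈ 2.2, so f = (1/2)^(55/25) ≈ 0.217638.
Cmin,ss = (D/Vd)·f/(1−f), so D = Cmin,ss·Vd·(1−f)/f.
D = 24 × 69 × (1−f)/f ≈ 24 × 69 × 3.59479 ≈ 5952.97 mg.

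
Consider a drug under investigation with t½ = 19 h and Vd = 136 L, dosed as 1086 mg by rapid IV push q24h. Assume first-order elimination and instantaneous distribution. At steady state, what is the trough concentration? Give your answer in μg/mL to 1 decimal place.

5.7 μg/mL

Over one 24-h interval, 24/19 ≈ 1.2632 half-lives elapse, leaving f ≈ 0.4166 of each dose.
At steady state, accumulation factor R = 1/(1 − e^(−kτ)) ≈ 1.7141.
Each bolus raises the concentration by D/Vd = 1086/136 ≈ 7.985 μg/mL.
Cmax,ss = C₀/(1 − f) ≈ 7.985/0.5834 ≈ 13.687 μg/mL.
Steady-state trough Cmin,ss = Cmax,ss·f ≈ 13.687 × 0.4166 ≈ 5.702 μg/mL.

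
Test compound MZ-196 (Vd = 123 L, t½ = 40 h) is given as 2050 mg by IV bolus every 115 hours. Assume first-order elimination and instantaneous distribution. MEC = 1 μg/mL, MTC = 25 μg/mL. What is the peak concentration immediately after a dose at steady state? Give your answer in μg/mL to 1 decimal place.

19.3 μg/mL

Over one 115-h interval, 115/40 ≈ 2.875 half-lives elapse, leaving f ≈ 0.1363 of each dose.
At steady state, accumulation factor R = 1/(1 − e^(−kτ)) ≈ 1.1578.
Single-dose peak C₀ = D/Vd = 2050/123 ≈ 16.667 μg/mL.
Cmax,ss = C₀/(1 − f) ≈ 16.667/0.8637 ≈ 19.297 μg/mL.
Peak 19.3 μg/mL vs MTC 25 μg/mL: below toxic threshold.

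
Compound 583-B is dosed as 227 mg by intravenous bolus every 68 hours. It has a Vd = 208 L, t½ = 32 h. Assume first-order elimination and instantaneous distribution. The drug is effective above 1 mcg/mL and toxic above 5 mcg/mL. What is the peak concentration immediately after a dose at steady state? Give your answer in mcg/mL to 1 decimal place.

τ/t½ = 68/32 ≈ 2.125, so fraction remaining f = (1/2)^(68/32) ≈ 0.2293.
Accumulation ratio R = 1/(1 − f) ≈ 1/0.7707 ≈ 1.2975.
Each bolus raises the concentration by D/Vd = 227/208 ≈ 1.091 mcg/mL.
Steady-state peak Cmax,ss = C₀·R ≈ 1.091 × 1.2975 ≈ 1.416 mcg/mL.
Peak 1.4 mcg/mL vs MTC 5 mcg/mL: below toxic threshold.

1.4 mcg/mL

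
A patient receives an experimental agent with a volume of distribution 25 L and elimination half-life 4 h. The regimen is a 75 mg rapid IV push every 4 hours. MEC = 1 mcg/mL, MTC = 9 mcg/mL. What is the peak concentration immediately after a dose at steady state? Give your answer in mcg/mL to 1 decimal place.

6.0 mcg/mL

τ = 4 h = 1 half-life, so f = (1/2)^1 = 0.5.
At steady state, R = 1/(1 − 0.5) = 2/1.
Single-dose peak C₀ = D/Vd = 75/25 = 3 mcg/mL.
Steady-state peak Cmax,ss = C₀·R = 3 × 2/1 ≈ 6.000 mcg/mL.
Peak 6.0 mcg/mL vs MTC 9 mcg/mL: below toxic threshold.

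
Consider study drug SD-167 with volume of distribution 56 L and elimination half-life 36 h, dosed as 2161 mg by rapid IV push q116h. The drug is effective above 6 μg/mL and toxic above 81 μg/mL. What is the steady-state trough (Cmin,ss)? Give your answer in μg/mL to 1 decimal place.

4.6 μg/mL

Over one 116-h interval, 116/36 ≈ 3.2222 half-lives elapse, leaving f ≈ 0.1072 of each dose.
At steady state, accumulation factor R = 1/(1 − e^(−kτ)) ≈ 1.1201.
Single-dose peak C₀ = D/Vd = 2161/56 ≈ 38.589 μg/mL.
Steady-state peak Cmax,ss = C₀·R ≈ 38.589 × 1.1201 ≈ 43.224 μg/mL.
Steady-state trough Cmin,ss = Cmax,ss·f ≈ 43.224 × 0.1072 ≈ 4.634 μg/mL.
Trough 4.6 μg/mL vs MEC 6 μg/mL: subtherapeutic.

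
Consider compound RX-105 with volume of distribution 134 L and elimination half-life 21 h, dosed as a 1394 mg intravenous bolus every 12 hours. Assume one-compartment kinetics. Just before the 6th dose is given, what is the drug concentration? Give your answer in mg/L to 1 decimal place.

18.5 mg/L

f = (1/2)^(τ/t½) = (1/2)^(12/21) ≈ 0.6730.
C₀ = D/Vd = 1394/134 ≈ 10.403 mg/L.
Before the 6th dose, 5 doses have been given. Superposition: Cmin = C₀·(f + f² + … + f^5).
≈ 10.403 × (0.6730 + 0.4529 + 0.3048 + 0.2051 + 0.1381) ≈ 10.403 × 1.7739 ≈ 18.454 mg/L.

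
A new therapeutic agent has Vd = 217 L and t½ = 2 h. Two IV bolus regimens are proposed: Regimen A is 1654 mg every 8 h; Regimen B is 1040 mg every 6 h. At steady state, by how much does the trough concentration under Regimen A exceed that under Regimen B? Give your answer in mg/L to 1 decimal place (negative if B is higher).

Regimen A: f = (1/2)^(8/2) ≈ 0.0625; Cmin,ss = (1654/217)·f/(1−f) ≈ 0.508 mg/L.
Regimen B: f = (1/2)^(6/2) ≈ 0.1250; Cmin,ss = (1040/217)·f/(1−f) ≈ 0.685 mg/L.
Difference ≈ 0.508 − 0.685 ≈ -0.177 mg/L.

-0.2 mg/L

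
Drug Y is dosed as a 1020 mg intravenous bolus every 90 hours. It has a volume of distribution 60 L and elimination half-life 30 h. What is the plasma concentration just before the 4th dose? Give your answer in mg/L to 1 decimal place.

2.4 mg/L

f = (1/2)^(τ/t½) = (1/2)^(90/30) ≈ 0.1250.
C₀ = D/Vd = 1020/60 ≈ 17.000 mg/L.
Before the 4th dose, 3 doses have been given. Superposition: Cmin = C₀·(f + f² + … + f^3).
≈ 17.000 × (0.1250 + 0.0156 + 0.0020) ≈ 17.000 × 0.1426 ≈ 2.424 mg/L.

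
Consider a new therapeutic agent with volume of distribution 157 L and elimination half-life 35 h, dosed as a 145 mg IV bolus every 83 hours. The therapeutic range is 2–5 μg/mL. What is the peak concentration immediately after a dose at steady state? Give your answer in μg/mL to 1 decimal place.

τ/t½ = 83/35 ≈ 2.3714, so fraction remaining f = (1/2)^(83/35) ≈ 0.1933.
At steady state, accumulation factor R = 1/(1 − e^(−kτ)) ≈ 1.2396.
Single-dose peak C₀ = D/Vd = 145/157 ≈ 0.924 μg/mL.
Cmax,ss = C₀/(1 − f) ≈ 0.924/0.8067 ≈ 1.145 μg/mL.
Peak 1.1 μg/mL vs MTC 5 μg/mL: below toxic threshold.

1.1 μg/mL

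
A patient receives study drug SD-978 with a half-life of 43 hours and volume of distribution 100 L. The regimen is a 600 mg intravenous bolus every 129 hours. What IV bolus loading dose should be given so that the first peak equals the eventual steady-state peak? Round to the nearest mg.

f = (1/2)^(129/43) ≈ 0.125000; accumulation ratio R = 1/(1−f) ≈ 1.14286.
Loading dose to hit Cmax,ss on first dose: D_load = D_maint·R ≈ 600 × 1.14286 ≈ 685.72 mg.

686 mg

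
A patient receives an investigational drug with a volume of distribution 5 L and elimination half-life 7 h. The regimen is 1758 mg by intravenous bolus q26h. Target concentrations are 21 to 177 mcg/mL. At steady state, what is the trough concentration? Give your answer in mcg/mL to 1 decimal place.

29.0 mcg/mL

k = ln2/t½ = ln2/7 ≈ 0.099021 h⁻¹; fraction remaining f = e^(−kτ) = e^(−0.099021×26) ≈ 0.0762.
Each bolus raises the concentration by D/Vd = 1758/5 ≈ 351.600 mcg/mL.
Steady-state trough Cmin,ss = C₀·f/(1−f) ≈ 351.600 × 0.0762/0.9238 ≈ 29.002 mcg/mL.
Trough 29.0 mcg/mL vs MEC 21 mcg/mL: adequate.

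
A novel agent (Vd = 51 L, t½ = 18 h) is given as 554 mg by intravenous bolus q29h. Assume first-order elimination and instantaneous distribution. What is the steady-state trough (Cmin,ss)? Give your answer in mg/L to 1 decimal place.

τ/t½ = 29/18 ≈ 1.6111, so fraction remaining f = (1/2)^(29/18) ≈ 0.3273.
Accumulation ratio R = 1/(1 − f) ≈ 1/0.6727 ≈ 1.4865.
Single-dose peak C₀ = D/Vd = 554/51 ≈ 10.863 mg/L.
Cmax,ss = C₀/(1 − f) ≈ 10.863/0.6727 ≈ 16.148 mg/L.
Steady-state trough Cmin,ss = Cmax,ss·f ≈ 16.148 × 0.3273 ≈ 5.285 mg/L.

5.3 mg/L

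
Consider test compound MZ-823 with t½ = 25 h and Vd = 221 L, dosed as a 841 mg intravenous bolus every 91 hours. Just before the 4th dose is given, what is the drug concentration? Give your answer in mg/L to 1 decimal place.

0.3 mg/L

f = (1/2)^(τ/t½) = (1/2)^(91/25) ≈ 0.0802.
C₀ = D/Vd = 841/221 ≈ 3.805 mg/L.
Before the 4th dose, 3 doses have been given. Superposition: Cmin = C₀·(f + f² + … + f^3).
≈ 3.805 × (0.0802 + 0.0064 + 0.0005) ≈ 3.805 × 0.0871 ≈ 0.331 mg/L.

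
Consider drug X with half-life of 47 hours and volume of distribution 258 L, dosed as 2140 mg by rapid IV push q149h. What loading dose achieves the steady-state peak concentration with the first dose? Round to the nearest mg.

2407 mg

f = (1/2)^(149/47) ≈ 0.111089; accumulation ratio R = 1/(1−f) ≈ 1.12497.
Loading dose to hit Cmax,ss on first dose: D_load = D_maint·R ≈ 2140 × 1.12497 ≈ 2407.44 mg.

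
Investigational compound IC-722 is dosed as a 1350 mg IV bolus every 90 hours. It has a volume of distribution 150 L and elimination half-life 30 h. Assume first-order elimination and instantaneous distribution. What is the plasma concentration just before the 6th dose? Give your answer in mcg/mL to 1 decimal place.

f = (1/2)^(τ/t½) = (1/2)^(90/30) ≈ 0.1250.
C₀ = D/Vd = 1350/150 ≈ 9.000 mcg/mL.
Before the 6th dose, 5 doses have been given. Superposition: Cmin = C₀·(f + f² + … + f^5).
≈ 9.000 × (0.1250 + 0.0156 + 0.0020 + 0.0002 + 0.0000) ≈ 9.000 × 0.1428 ≈ 1.285 mcg/mL.

1.3 mcg/mL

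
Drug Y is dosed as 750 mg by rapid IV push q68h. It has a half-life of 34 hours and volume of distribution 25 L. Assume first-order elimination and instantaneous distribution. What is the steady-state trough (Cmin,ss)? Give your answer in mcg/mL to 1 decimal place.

10.0 mcg/mL

The dosing interval is 2 half-lives, so f = 2^(−2) = 0.25.
At steady state, R = 1/(1 − 0.25) = 4/3.
Single-dose peak C₀ = D/Vd = 750/25 = 30 mcg/mL.
Steady-state peak Cmax,ss = C₀·R = 30 × 4/3 ≈ 40.000 mcg/mL.
Steady-state trough Cmin,ss = Cmax,ss·f ≈ 40.000 × 0.25 ≈ 10.000 mcg/mL.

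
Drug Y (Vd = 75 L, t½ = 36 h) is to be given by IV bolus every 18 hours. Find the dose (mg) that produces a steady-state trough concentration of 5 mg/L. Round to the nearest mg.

τ/t½ = 18/36 ≈ 0.5, so f = (1/2)^(18/36) ≈ 0.707107.
Cmin,ss = (D/Vd)·f/(1−f), so D = Cmin,ss·Vd·(1−f)/f.
D = 5 × 75 × (1−f)/f ≈ 5 × 75 × 0.41421 ≈ 155.33 mg.

155 mg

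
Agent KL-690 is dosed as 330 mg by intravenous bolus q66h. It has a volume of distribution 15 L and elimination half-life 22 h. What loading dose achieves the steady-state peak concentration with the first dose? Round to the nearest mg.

377 mg

f = (1/2)^(66/22) ≈ 0.125000; accumulation ratio R = 1/(1−f) ≈ 1.14286.
Loading dose to hit Cmax,ss on first dose: D_load = D_maint·R ≈ 330 × 1.14286 ≈ 377.14 mg.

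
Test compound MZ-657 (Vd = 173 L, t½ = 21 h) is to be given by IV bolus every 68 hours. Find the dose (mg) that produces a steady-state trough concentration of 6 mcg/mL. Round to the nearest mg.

8756 mg

τ/t½ = 68/21 ≈ 3.2381, so f = (1/2)^(68/21) ≈ 0.105983.
Cmin,ss = (D/Vd)·f/(1−f), so D = Cmin,ss·Vd·(1−f)/f.
D = 6 × 173 × (1−f)/f ≈ 6 × 173 × 8.43548 ≈ 8756.03 mg.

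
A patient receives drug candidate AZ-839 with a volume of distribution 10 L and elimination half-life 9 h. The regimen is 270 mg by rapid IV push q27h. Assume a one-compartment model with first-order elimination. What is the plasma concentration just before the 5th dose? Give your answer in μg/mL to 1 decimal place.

3.9 μg/mL

f = (1/2)^(τ/t½) = (1/2)^(27/9) ≈ 0.1250.
C₀ = D/Vd = 270/10 ≈ 27.000 μg/mL.
Before the 5th dose, 4 doses have been given. Superposition: Cmin = C₀·(f + f² + … + f^4).
≈ 27.000 × (0.1250 + 0.0156 + 0.0020 + 0.0002) ≈ 27.000 × 0.1428 ≈ 3.856 μg/mL.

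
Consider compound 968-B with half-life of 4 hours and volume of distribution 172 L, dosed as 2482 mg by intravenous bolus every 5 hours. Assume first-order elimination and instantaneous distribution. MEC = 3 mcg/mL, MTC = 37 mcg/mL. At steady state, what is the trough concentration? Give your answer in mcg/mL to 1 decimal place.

10.5 mcg/mL

τ/t½ = 5/4 ≈ 1.25, so fraction remaining f = (1/2)^(5/4) ≈ 0.4204.
At steady state, accumulation factor R = 1/(1 − e^(−kτ)) ≈ 1.7253.
Single-dose peak C₀ = D/Vd = 2482/172 ≈ 14.430 mcg/mL.
Cmax,ss = C₀/(1 − f) ≈ 14.430/0.5796 ≈ 24.896 mcg/mL.
One interval later, Cmin,ss = Cmax,ss·e^(−kτ) ≈ 24.896 × 0.4204 ≈ 10.466 mcg/mL.
Trough 10.5 mcg/mL vs MEC 3 mcg/mL: adequate.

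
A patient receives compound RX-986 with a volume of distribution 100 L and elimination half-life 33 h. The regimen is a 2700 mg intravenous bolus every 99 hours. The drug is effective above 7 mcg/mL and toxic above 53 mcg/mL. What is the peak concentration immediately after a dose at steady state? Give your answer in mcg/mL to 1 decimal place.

τ = 99 h = 3 half-lives, so f = (1/2)^3 = 0.125.
Accumulation ratio R = 1/(1 − f) = 1/0.875 = 8/7.
Single-dose peak C₀ = D/Vd = 2700/100 = 27 mcg/mL.
Steady-state peak Cmax,ss = C₀·R = 27 × 8/7 ≈ 30.857 mcg/mL.
Peak 30.9 mcg/mL vs MTC 53 mcg/mL: below toxic threshold.

30.9 mcg/mL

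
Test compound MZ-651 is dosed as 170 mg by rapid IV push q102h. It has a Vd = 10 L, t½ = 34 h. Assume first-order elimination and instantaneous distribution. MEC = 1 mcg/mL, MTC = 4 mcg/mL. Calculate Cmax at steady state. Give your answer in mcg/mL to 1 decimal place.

The dosing interval is 3 half-lives, so f = 2^(−3) = 0.125.
At steady state, R = 1/(1 − 0.125) = 8/7.
Single-dose peak C₀ = D/Vd = 170/10 = 17 mcg/mL.
Steady-state peak Cmax,ss = C₀·R = 17 × 8/7 ≈ 19.429 mcg/mL.
Peak 19.4 mcg/mL vs MTC 4 mcg/mL: exceeds toxic threshold.

19.4 mcg/mL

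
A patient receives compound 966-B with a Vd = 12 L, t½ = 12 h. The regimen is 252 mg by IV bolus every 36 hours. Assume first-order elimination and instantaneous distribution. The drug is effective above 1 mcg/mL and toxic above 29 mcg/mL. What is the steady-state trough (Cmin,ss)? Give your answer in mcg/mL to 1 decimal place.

τ = 36 h = 3 half-lives, so f = (1/2)^3 = 0.125.
Accumulation ratio R = 1/(1 − f) = 1/0.875 = 8/7.
Single-dose peak C₀ = D/Vd = 252/12 = 21 mcg/mL.
Steady-state peak Cmax,ss = C₀·R = 21 × 8/7 ≈ 24.000 mcg/mL.
Steady-state trough Cmin,ss = Cmax,ss·f ≈ 24.000 × 0.125 ≈ 3.000 mcg/mL.
Trough 3.0 mcg/mL vs MEC 1 mcg/mL: adequate.

3.0 mcg/mL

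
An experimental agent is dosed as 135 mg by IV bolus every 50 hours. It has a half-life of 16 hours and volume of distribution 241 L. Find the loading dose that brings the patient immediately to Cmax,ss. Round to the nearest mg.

152 mg

f = (1/2)^(50/16) ≈ 0.114626; accumulation ratio R = 1/(1−f) ≈ 1.12947.
Loading dose to hit Cmax,ss on first dose: D_load = D_maint·R ≈ 135 × 1.12947 ≈ 152.48 mg.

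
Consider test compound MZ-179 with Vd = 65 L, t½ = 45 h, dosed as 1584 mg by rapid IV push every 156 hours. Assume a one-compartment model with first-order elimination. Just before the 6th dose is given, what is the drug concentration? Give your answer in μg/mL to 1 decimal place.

2.4 μg/mL

f = (1/2)^(τ/t½) = (1/2)^(156/45) ≈ 0.0905.
C₀ = D/Vd = 1584/65 ≈ 24.369 μg/mL.
Before the 6th dose, 5 doses have been given. Superposition: Cmin = C₀·(f + f² + … + f^5).
≈ 24.369 × (0.0905 + 0.0082 + 0.0007 + 0.0001 + 0.0000) ≈ 24.369 × 0.0995 ≈ 2.425 μg/mL.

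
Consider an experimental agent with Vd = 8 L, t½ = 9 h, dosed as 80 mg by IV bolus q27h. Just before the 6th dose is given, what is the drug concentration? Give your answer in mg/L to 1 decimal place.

f = (1/2)^(τ/t½) = (1/2)^(27/9) ≈ 0.1250.
C₀ = D/Vd = 80/8 ≈ 10.000 mg/L.
Before the 6th dose, 5 doses have been given. Superposition: Cmin = C₀·(f + f² + … + f^5).
≈ 10.000 × (0.1250 + 0.0156 + 0.0020 + 0.0002 + 0.0000) ≈ 10.000 × 0.1428 ≈ 1.428 mg/L.

1.4 mg/L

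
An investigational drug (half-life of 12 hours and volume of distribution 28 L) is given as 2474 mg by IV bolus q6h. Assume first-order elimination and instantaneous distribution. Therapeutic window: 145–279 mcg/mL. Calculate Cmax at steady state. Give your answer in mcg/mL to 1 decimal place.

Over one 6-h interval, 6/12 ≈ 0.5 half-lives elapse, leaving f ≈ 0.7071 of each dose.
At steady state, accumulation factor R = 1/(1 − e^(−kτ)) ≈ 3.4141.
Single-dose peak C₀ = D/Vd = 2474/28 ≈ 88.357 mcg/mL.
Cmax,ss = C₀/(1 − f) ≈ 88.357/0.2929 ≈ 301.663 mcg/mL.
Peak 301.7 mcg/mL vs MTC 279 mcg/mL: exceeds toxic threshold.

301.7 mcg/mL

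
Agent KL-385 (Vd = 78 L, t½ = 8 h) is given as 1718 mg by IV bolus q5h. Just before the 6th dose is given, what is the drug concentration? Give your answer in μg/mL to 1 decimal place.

f = (1/2)^(τ/t½) = (1/2)^(5/8) ≈ 0.6484.
C₀ = D/Vd = 1718/78 ≈ 22.026 μg/mL.
Before the 6th dose, 5 doses have been given. Superposition: Cmin = C₀·(f + f² + … + f^5).
≈ 22.026 × (0.6484 + 0.4204 + 0.2726 + 0.1768 + 0.1146) ≈ 22.026 × 1.6328 ≈ 35.964 μg/mL.

36.0 μg/mL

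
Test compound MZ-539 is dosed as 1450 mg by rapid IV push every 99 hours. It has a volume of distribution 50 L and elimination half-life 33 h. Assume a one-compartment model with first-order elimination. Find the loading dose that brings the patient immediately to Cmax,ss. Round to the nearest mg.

f = (1/2)^(99/33) ≈ 0.125000; accumulation ratio R = 1/(1−f) ≈ 1.14286.
Loading dose to hit Cmax,ss on first dose: D_load = D_maint·R ≈ 1450 × 1.14286 ≈ 1657.15 mg.

1657 mg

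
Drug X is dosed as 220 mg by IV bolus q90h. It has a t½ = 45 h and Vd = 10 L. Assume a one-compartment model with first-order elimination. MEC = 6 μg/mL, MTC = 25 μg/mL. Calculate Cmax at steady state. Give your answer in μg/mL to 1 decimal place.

The dosing interval is 2 half-lives, so f = 2^(−2) = 0.25.
Accumulation ratio R = 1/(1 − f) = 1/0.75 = 4/3.
Single-dose peak C₀ = D/Vd = 220/10 = 22 μg/mL.
Steady-state peak Cmax,ss = C₀·R = 22 × 4/3 ≈ 29.333 μg/mL.
Peak 29.3 μg/mL vs MTC 25 μg/mL: exceeds toxic threshold.

29.3 μg/mL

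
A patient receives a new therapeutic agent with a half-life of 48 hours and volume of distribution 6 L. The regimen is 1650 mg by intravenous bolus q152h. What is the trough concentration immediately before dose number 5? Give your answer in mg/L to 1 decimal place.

34.5 mg/L

f = (1/2)^(τ/t½) = (1/2)^(152/48) ≈ 0.1114.
C₀ = D/Vd = 1650/6 ≈ 275.000 mg/L.
Before the 5th dose, 4 doses have been given. Superposition: Cmin = C₀·(f + f² + … + f^4).
≈ 275.000 × (0.1114 + 0.0124 + 0.0014 + 0.0002) ≈ 275.000 × 0.1254 ≈ 34.485 mg/L.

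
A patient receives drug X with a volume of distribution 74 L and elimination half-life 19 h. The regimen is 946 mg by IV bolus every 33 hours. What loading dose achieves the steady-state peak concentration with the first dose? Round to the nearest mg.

f = (1/2)^(33/19) ≈ 0.300026; accumulation ratio R = 1/(1−f) ≈ 1.42862.
Loading dose to hit Cmax,ss on first dose: D_load = D_maint·R ≈ 946 × 1.42862 ≈ 1351.47 mg.

1351 mg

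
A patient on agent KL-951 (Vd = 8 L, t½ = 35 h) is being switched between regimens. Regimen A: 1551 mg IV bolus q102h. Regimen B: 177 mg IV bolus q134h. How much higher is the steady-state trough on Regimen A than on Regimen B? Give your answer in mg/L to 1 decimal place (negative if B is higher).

28.0 mg/L

Regimen A: f = (1/2)^(102/35) ≈ 0.1327; Cmin,ss = (1551/8)·f/(1−f) ≈ 29.664 mg/L.
Regimen B: f = (1/2)^(134/35) ≈ 0.0704; Cmin,ss = (177/8)·f/(1−f) ≈ 1.676 mg/L.
Difference ≈ 29.664 − 1.676 ≈ 27.988 mg/L.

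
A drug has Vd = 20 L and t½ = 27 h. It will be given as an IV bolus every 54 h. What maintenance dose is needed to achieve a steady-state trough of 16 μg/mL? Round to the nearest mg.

τ/t½ = 54/27 ≈ 2, so f = (1/2)^(54/27) ≈ 0.250000.
Cmin,ss = (D/Vd)·f/(1−f), so D = Cmin,ss·Vd·(1−f)/f.
D = 16 × 20 × (1−f)/f ≈ 16 × 20 × 3.00000 ≈ 960.00 mg.

960 mg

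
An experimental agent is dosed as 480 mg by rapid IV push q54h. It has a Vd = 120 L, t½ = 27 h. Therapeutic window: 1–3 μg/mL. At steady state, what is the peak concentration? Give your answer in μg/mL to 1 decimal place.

τ = 54 h = 2 half-lives, so f = (1/2)^2 = 0.25.
Accumulation ratio R = 1/(1 − f) = 1/0.75 = 4/3.
Single-dose peak C₀ = D/Vd = 480/120 = 4 μg/mL.
Steady-state peak Cmax,ss = C₀·R = 4 × 4/3 ≈ 5.333 μg/mL.
Peak 5.3 μg/mL vs MTC 3 μg/mL: exceeds toxic threshold.

5.3 μg/mL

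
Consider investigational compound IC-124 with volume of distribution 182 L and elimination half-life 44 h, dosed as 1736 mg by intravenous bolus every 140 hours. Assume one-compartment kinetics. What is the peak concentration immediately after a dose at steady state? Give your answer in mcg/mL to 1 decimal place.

τ/t½ = 140/44 ≈ 3.1818, so fraction remaining f = (1/2)^(140/44) ≈ 0.1102.
At steady state, accumulation factor R = 1/(1 − e^(−kτ)) ≈ 1.1238.
Single-dose peak C₀ = D/Vd = 1736/182 ≈ 9.538 mcg/mL.
Steady-state peak Cmax,ss = C₀·R ≈ 9.538 × 1.1238 ≈ 10.719 mcg/mL.

10.7 mcg/mL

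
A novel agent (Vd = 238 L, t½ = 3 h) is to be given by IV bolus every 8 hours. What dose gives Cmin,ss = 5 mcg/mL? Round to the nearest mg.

6366 mg

τ/t½ = 8/3 ≈ 2.6667, so f = (1/2)^(8/3) ≈ 0.157490.
Cmin,ss = (D/Vd)·f/(1−f), so D = Cmin,ss·Vd·(1−f)/f.
D = 5 × 238 × (1−f)/f ≈ 5 × 238 × 5.34961 ≈ 6366.04 mg.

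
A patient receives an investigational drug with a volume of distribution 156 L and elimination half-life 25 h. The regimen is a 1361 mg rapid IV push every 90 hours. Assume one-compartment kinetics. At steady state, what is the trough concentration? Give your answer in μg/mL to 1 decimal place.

τ/t½ = 90/25 ≈ 3.6, so fraction remaining f = (1/2)^(90/25) ≈ 0.0825.
At steady state, accumulation factor R = 1/(1 − e^(−kτ)) ≈ 1.0899.
Each bolus raises the concentration by D/Vd = 1361/156 ≈ 8.724 μg/mL.
Cmax,ss = C₀/(1 − f) ≈ 8.724/0.9175 ≈ 9.508 μg/mL.
One interval later, Cmin,ss = Cmax,ss·e^(−kτ) ≈ 9.508 × 0.0825 ≈ 0.784 μg/mL.

0.8 μg/mL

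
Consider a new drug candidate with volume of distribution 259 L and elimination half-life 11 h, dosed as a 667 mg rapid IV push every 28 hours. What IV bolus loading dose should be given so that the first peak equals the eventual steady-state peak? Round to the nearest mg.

805 mg

f = (1/2)^(28/11) ≈ 0.171294; accumulation ratio R = 1/(1−f) ≈ 1.20670.
Loading dose to hit Cmax,ss on first dose: D_load = D_maint·R ≈ 667 × 1.20670 ≈ 804.87 mg.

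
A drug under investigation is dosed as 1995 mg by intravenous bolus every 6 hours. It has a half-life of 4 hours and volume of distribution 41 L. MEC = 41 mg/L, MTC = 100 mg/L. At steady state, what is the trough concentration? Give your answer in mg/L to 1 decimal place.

26.6 mg/L

k = ln2/t½ = ln2/4 ≈ 0.173287 h⁻¹; fraction remaining f = e^(−kτ) = e^(−0.173287×6) ≈ 0.3536.
Single-dose peak C₀ = D/Vd = 1995/41 ≈ 48.659 mg/L.
Steady-state trough Cmin,ss = C₀·f/(1−f) ≈ 48.659 × 0.3536/0.6464 ≈ 26.618 mg/L.
Trough 26.6 mg/L vs MEC 41 mg/L: subtherapeutic.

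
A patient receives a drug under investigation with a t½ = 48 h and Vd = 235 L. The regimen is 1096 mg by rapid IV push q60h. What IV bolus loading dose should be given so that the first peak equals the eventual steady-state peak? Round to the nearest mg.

f = (1/2)^(60/48) ≈ 0.420448; accumulation ratio R = 1/(1−f) ≈ 1.72547.
Loading dose to hit Cmax,ss on first dose: D_load = D_maint·R ≈ 1096 × 1.72547 ≈ 1891.12 mg.

1891 mg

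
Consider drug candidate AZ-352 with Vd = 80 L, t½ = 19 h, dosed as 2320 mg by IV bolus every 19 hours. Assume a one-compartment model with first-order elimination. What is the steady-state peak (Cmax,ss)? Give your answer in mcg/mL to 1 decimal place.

τ = 19 h = 1 half-life, so f = (1/2)^1 = 0.5.
Accumulation ratio R = 1/(1 − f) = 1/0.5 = 2/1.
Single-dose peak C₀ = D/Vd = 2320/80 = 29 mcg/mL.
Steady-state peak Cmax,ss = C₀·R = 29 × 2/1 ≈ 58.000 mcg/mL.

58.0 mcg/mL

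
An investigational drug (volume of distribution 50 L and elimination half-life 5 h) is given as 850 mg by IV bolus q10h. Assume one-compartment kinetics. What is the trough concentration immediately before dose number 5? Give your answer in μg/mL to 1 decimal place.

5.6 μg/mL

f = (1/2)^(τ/t½) = (1/2)^(10/5) ≈ 0.2500.
C₀ = D/Vd = 850/50 ≈ 17.000 μg/mL.
Before the 5th dose, 4 doses have been given. Superposition: Cmin = C₀·(f + f² + … + f^4).
≈ 17.000 × (0.2500 + 0.0625 + 0.0156 + 0.0039) ≈ 17.000 × 0.3320 ≈ 5.644 μg/mL.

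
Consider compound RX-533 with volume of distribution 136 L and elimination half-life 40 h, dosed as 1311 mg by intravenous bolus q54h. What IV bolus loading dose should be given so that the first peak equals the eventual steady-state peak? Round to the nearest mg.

f = (1/2)^(54/40) ≈ 0.392292; accumulation ratio R = 1/(1−f) ≈ 1.64553.
Loading dose to hit Cmax,ss on first dose: D_load = D_maint·R ≈ 1311 × 1.64553 ≈ 2157.29 mg.

2157 mg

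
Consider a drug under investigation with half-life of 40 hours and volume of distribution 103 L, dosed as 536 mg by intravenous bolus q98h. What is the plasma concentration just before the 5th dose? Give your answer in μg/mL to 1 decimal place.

f = (1/2)^(τ/t½) = (1/2)^(98/40) ≈ 0.1830.
C₀ = D/Vd = 536/103 ≈ 5.204 μg/mL.
Before the 5th dose, 4 doses have been given. Superposition: Cmin = C₀·(f + f² + … + f^4).
≈ 5.204 × (0.1830 + 0.0335 + 0.0061 + 0.0011) ≈ 5.204 × 0.2237 ≈ 1.164 μg/mL.

1.2 μg/mL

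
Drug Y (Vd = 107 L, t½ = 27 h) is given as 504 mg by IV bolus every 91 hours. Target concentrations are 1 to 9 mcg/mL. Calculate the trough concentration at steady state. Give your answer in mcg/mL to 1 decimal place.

Over one 91-h interval, 91/27 ≈ 3.3704 half-lives elapse, leaving f ≈ 0.0967 of each dose.
Accumulation ratio R = 1/(1 − f) ≈ 1/0.9033 ≈ 1.1071.
Single-dose peak C₀ = D/Vd = 504/107 ≈ 4.710 mcg/mL.
Steady-state peak Cmax,ss = C₀·R ≈ 4.710 × 1.1071 ≈ 5.214 mcg/mL.
One interval later, Cmin,ss = Cmax,ss·e^(−kτ) ≈ 5.214 × 0.0967 ≈ 0.504 mcg/mL.
Trough 0.5 mcg/mL vs MEC 1 mcg/mL: subtherapeutic.

0.5 mcg/mL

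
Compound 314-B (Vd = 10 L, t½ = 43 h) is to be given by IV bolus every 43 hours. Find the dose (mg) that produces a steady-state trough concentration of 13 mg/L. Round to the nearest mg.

130 mg

τ/t½ = 43/43 ≈ 1, so f = (1/2)^(43/43) ≈ 0.500000.
Cmin,ss = (D/Vd)·f/(1−f), so D = Cmin,ss·Vd·(1−f)/f.
D = 13 × 10 × (1−f)/f ≈ 13 × 10 × 1.00000 ≈ 130.00 mg.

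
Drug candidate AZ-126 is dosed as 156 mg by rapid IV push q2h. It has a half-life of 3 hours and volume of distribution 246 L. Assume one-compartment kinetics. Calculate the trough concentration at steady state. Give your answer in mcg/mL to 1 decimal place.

1.1 mcg/mL

k = ln2/t½ = ln2/3 ≈ 0.231049 h⁻¹; fraction remaining f = e^(−kτ) = e^(−0.231049×2) ≈ 0.6300.
At steady state, accumulation factor R = 1/(1 − e^(−kτ)) ≈ 2.7027.
Single-dose peak C₀ = D/Vd = 156/246 ≈ 0.634 mcg/mL.
Steady-state peak Cmax,ss = C₀·R ≈ 0.634 × 2.7027 ≈ 1.714 mcg/mL.
Steady-state trough Cmin,ss = Cmax,ss·f ≈ 1.714 × 0.6300 ≈ 1.080 mcg/mL.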